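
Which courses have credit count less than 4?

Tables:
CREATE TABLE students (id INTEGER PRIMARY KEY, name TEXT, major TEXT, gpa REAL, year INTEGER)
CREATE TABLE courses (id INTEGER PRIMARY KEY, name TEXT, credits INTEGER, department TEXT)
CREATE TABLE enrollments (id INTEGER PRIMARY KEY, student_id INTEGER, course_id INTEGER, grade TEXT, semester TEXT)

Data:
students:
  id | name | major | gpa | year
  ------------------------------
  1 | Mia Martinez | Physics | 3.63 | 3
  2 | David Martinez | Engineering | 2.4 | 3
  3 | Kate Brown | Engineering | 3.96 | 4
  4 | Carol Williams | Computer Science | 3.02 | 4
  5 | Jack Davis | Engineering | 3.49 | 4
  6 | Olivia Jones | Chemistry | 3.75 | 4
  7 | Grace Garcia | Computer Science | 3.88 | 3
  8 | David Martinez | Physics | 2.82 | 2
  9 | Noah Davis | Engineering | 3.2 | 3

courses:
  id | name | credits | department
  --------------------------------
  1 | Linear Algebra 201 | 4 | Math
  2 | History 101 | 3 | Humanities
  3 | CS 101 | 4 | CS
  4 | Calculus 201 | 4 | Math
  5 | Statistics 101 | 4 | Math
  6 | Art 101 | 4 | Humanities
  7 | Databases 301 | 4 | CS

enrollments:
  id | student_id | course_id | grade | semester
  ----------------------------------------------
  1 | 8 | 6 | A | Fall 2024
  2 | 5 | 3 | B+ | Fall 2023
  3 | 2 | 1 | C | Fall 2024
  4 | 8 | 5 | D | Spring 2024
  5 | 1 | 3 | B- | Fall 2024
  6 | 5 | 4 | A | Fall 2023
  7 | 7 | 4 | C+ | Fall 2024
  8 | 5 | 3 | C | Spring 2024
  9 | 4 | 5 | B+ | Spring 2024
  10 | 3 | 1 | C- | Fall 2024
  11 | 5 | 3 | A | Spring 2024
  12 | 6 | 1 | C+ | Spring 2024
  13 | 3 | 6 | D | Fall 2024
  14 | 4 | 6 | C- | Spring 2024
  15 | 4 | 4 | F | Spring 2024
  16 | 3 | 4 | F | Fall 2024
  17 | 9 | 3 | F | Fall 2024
SELECT name, credits FROM courses WHERE credits < 4

Execution result:
name | credits
History 101 | 3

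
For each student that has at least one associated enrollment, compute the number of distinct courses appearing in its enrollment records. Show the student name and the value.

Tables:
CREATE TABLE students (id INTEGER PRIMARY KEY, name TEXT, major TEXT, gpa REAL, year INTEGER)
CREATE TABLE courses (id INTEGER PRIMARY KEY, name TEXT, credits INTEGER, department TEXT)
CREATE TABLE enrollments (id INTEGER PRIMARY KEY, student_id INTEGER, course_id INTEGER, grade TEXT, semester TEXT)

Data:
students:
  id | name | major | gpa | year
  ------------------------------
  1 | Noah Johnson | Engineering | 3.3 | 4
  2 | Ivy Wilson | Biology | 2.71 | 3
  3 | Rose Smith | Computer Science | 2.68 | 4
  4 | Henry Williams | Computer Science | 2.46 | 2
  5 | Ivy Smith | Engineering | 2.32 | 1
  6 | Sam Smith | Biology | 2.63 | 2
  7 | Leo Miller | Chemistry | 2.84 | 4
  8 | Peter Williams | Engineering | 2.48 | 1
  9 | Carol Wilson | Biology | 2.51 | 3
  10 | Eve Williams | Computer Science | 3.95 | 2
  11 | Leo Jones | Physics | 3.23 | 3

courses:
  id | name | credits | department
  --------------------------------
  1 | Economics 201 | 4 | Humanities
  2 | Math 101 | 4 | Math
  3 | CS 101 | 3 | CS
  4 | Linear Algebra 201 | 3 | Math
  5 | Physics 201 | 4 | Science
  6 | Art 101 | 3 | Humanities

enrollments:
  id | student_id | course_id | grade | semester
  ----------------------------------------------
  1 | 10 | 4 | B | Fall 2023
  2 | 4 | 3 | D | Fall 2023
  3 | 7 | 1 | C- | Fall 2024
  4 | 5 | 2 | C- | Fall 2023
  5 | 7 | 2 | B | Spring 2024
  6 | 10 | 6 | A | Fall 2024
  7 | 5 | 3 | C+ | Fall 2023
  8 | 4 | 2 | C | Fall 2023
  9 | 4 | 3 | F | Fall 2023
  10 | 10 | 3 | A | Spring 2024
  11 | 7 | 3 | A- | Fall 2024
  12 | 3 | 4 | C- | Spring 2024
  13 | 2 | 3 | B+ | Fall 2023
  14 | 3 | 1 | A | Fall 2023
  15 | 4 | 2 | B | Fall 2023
SELECT p.name, COUNT(DISTINCT c.course_id) AS distinct_course_count FROM enrollments c JOIN students p ON c.student_id = p.id GROUP BY p.id, p.name

Execution result:
name | distinct_course_count
Ivy Wilson | 1
Rose Smith | 2
Henry Williams | 2
Ivy Smith | 2
Leo Miller | 3
Eve Williams | 3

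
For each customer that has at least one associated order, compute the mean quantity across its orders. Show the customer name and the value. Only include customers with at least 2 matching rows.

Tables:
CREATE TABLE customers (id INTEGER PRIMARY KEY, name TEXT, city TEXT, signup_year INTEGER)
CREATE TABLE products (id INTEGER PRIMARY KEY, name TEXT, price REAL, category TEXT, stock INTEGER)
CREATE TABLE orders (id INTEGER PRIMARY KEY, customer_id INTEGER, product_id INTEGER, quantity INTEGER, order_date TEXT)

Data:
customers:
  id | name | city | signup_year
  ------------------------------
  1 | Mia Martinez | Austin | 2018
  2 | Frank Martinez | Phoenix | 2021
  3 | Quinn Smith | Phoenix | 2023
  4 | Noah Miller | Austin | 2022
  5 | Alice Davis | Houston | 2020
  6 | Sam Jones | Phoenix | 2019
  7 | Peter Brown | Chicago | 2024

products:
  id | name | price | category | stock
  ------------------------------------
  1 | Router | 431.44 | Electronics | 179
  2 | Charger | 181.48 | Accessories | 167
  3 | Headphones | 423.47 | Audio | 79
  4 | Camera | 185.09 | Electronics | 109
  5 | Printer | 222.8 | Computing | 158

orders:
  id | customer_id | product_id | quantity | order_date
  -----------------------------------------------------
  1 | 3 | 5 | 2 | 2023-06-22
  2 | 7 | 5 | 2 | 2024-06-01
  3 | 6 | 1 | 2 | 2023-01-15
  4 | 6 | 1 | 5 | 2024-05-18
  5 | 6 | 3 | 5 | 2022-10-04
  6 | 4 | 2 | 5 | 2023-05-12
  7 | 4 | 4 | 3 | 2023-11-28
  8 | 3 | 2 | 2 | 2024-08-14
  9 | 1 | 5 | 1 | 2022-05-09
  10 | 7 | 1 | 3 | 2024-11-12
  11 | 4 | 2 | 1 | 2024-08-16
SELECT p.name, AVG(c.quantity) AS avg_quantity FROM orders c JOIN customers p ON c.customer_id = p.id GROUP BY p.id, p.name HAVING COUNT(*) >= 2

Execution result:
name | avg_quantity
Quinn Smith | 2.00
Noah Miller | 3.00
Sam Jones | 4.00
Peter Brown | 2.50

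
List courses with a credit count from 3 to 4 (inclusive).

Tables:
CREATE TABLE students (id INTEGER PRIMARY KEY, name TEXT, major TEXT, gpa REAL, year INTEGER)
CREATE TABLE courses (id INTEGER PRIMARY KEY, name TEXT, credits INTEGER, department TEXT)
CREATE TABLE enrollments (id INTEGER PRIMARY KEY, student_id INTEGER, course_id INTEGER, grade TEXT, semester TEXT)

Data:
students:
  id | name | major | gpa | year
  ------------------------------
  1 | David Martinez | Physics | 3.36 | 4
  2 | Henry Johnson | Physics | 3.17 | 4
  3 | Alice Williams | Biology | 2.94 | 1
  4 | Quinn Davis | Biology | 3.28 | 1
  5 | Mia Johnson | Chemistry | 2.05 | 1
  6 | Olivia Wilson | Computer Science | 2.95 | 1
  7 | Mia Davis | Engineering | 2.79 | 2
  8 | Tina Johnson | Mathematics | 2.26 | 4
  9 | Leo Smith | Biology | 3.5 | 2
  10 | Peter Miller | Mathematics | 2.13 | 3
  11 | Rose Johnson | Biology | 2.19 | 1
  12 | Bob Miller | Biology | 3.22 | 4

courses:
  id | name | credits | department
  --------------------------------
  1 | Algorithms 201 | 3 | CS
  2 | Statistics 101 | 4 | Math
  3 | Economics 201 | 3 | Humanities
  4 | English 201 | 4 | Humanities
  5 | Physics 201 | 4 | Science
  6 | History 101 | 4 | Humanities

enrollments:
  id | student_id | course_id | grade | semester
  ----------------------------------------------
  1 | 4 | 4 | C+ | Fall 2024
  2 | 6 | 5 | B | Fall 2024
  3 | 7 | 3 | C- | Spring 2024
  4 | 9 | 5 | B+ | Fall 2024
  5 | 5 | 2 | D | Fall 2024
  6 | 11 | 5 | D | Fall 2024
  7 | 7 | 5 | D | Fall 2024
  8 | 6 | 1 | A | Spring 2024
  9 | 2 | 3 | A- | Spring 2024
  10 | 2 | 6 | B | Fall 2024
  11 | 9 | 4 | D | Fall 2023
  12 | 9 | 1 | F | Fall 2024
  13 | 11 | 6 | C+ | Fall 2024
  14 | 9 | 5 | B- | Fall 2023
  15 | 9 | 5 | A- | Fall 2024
SELECT name, credits FROM courses WHERE credits BETWEEN 3 AND 4

Execution result:
name | credits
Algorithms 201 | 3
Statistics 101 | 4
Economics 201 | 3
English 201 | 4
Physics 201 | 4
History 101 | 4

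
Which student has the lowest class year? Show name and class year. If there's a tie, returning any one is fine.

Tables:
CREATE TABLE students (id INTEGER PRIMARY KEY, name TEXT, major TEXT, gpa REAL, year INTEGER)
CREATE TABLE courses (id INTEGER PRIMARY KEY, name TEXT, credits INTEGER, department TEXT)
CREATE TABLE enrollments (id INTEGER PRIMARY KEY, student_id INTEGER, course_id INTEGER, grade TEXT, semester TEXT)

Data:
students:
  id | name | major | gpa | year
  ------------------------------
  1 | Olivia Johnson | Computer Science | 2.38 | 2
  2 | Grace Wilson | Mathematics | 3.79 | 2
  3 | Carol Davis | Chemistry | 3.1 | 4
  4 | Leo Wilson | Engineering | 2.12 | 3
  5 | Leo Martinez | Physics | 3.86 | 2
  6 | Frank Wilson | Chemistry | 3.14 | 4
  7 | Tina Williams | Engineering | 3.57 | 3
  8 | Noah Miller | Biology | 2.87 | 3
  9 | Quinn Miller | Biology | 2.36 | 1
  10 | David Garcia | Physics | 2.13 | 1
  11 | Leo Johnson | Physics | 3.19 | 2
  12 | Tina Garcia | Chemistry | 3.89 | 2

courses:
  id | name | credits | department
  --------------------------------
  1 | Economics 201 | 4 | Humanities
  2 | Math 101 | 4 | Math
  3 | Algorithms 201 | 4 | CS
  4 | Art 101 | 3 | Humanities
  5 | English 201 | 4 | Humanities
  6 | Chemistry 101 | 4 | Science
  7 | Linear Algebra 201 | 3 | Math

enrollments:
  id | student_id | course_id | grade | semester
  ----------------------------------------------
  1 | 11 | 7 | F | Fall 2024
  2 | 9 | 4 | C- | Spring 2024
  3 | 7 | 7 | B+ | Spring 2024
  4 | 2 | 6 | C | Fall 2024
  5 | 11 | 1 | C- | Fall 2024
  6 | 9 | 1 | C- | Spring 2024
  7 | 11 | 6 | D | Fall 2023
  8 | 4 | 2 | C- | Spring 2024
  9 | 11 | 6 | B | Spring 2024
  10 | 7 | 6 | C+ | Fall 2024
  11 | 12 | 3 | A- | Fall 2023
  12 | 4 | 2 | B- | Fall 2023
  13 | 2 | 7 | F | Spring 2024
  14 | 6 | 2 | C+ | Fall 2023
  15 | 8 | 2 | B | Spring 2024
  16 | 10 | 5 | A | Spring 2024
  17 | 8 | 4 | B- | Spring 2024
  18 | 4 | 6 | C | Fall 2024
SELECT name, year FROM students ORDER BY year ASC LIMIT 1

Execution result:
name | year
Quinn Miller | 1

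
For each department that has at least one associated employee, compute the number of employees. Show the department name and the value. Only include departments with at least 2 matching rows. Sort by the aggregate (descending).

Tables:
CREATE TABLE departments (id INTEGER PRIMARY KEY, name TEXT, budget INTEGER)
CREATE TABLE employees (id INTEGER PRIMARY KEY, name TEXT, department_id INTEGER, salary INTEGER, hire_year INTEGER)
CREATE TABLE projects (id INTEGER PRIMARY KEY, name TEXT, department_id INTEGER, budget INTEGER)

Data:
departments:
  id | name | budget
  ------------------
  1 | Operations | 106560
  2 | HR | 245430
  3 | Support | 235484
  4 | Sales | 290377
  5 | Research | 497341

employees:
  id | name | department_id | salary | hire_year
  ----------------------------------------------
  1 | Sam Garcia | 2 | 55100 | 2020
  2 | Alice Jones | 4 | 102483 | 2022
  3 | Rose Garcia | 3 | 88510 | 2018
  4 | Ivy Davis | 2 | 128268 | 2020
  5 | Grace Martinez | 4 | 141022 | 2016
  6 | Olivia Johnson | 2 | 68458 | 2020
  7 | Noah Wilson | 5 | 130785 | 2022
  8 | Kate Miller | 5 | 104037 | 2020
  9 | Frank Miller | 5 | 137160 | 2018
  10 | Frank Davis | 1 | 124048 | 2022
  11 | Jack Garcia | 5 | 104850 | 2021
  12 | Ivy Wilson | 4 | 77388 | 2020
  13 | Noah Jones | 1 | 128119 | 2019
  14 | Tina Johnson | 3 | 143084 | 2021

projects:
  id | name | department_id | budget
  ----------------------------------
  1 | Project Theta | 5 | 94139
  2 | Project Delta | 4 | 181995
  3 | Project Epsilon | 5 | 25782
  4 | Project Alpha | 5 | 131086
SELECT p.name, COUNT(*) AS n FROM employees c JOIN departments p ON c.department_id = p.id GROUP BY p.id, p.name HAVING COUNT(*) >= 2 ORDER BY n DESC

Execution result:
name | n
Research | 4
HR | 3
Sales | 3
Operations | 2
Support | 2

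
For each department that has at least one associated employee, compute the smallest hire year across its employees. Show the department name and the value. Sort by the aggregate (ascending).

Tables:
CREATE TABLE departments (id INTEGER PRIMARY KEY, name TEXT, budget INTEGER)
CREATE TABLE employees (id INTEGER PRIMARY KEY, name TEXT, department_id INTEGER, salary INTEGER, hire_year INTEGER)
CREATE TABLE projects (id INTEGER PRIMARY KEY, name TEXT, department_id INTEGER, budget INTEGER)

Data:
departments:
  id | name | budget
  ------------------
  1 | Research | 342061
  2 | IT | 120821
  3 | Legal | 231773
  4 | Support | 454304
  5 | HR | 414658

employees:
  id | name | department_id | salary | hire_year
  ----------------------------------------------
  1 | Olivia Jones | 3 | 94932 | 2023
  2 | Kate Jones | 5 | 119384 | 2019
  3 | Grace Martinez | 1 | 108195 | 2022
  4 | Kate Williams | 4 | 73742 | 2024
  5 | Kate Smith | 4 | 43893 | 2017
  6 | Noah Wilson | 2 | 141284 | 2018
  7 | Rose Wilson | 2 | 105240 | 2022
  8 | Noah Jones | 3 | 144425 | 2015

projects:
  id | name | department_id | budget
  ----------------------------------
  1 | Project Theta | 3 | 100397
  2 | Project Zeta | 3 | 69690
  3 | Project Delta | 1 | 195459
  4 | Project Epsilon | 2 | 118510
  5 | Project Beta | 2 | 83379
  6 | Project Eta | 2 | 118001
SELECT p.name, MIN(c.hire_year) AS min_hire_year FROM employees c JOIN departments p ON c.department_id = p.id GROUP BY p.id, p.name ORDER BY min_hire_year ASC

Execution result:
name | min_hire_year
Legal | 2015
Support | 2017
IT | 2018
HR | 2019
Research | 2022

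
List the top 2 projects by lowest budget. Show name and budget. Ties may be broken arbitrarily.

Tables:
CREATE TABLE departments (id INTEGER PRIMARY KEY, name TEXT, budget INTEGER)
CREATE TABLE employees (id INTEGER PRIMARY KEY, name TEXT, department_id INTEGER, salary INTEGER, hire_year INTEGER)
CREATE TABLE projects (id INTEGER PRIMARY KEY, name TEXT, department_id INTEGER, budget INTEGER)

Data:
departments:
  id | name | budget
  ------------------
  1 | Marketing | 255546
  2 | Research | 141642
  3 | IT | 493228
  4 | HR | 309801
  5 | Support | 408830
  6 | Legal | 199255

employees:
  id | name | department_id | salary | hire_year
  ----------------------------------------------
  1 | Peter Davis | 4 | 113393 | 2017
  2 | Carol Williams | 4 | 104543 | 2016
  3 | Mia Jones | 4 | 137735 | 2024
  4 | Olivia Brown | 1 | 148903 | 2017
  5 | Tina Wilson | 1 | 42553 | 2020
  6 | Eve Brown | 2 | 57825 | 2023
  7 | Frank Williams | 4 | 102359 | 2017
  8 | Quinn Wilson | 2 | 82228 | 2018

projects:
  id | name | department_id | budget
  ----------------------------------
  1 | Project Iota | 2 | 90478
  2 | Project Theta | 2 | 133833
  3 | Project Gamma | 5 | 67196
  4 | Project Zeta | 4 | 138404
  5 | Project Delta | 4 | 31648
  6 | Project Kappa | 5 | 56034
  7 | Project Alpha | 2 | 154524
SELECT name, budget FROM projects ORDER BY budget ASC LIMIT 2

Execution result:
name | budget
Project Delta | 31648
Project Kappa | 56034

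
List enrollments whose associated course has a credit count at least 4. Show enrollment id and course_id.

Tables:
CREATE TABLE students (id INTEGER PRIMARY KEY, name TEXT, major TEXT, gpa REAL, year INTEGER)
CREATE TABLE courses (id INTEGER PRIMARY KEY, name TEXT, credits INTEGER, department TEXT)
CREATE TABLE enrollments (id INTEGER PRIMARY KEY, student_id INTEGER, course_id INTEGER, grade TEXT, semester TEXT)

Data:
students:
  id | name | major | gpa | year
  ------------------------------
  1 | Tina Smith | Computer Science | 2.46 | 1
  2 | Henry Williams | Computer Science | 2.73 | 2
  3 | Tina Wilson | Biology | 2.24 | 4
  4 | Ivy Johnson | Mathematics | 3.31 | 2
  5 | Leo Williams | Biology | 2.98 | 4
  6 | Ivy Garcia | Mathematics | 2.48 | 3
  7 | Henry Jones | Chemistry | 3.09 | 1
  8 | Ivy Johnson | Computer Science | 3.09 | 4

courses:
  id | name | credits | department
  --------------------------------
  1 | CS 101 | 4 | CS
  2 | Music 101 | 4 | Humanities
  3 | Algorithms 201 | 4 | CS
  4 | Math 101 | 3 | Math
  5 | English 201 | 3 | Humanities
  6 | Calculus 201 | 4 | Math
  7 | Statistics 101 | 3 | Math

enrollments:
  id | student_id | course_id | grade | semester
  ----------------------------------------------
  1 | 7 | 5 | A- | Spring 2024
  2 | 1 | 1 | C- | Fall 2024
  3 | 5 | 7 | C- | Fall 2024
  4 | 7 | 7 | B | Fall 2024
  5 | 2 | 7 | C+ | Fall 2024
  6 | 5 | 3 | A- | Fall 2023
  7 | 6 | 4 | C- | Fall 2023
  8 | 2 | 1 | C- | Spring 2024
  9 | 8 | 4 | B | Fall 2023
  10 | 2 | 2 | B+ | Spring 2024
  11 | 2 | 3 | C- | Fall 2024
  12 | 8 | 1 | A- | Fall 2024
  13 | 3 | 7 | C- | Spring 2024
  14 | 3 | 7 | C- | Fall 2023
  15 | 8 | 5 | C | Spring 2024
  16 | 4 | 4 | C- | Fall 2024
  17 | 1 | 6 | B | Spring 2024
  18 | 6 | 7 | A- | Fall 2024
SELECT id, course_id FROM enrollments WHERE course_id IN (SELECT id FROM courses WHERE credits >= 4)

Execution result:
id | course_id
2 | 1
6 | 3
8 | 1
10 | 2
11 | 3
12 | 1
17 | 6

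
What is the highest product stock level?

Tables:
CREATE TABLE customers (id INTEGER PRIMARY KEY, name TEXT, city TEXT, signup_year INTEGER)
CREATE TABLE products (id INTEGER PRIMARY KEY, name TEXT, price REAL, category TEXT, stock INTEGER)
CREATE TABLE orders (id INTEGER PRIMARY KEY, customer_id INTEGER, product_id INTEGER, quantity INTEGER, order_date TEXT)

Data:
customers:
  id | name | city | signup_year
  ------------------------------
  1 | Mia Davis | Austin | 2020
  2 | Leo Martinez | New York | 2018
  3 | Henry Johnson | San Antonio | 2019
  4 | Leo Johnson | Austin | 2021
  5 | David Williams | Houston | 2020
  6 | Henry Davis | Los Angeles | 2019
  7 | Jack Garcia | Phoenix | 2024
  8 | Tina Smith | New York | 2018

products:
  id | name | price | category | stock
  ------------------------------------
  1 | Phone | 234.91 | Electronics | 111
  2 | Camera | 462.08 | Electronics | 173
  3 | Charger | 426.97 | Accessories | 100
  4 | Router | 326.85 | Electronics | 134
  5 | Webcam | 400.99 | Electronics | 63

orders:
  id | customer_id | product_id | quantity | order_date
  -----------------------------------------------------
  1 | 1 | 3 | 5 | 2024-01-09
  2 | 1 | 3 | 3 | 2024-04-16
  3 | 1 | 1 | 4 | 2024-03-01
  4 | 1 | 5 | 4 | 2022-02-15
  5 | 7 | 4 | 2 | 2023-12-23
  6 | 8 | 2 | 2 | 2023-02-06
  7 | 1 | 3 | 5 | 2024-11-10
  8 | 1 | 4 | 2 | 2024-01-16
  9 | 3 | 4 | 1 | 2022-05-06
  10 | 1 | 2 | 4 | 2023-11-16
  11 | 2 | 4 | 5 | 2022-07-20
SELECT MAX(stock) FROM products

Execution result:
173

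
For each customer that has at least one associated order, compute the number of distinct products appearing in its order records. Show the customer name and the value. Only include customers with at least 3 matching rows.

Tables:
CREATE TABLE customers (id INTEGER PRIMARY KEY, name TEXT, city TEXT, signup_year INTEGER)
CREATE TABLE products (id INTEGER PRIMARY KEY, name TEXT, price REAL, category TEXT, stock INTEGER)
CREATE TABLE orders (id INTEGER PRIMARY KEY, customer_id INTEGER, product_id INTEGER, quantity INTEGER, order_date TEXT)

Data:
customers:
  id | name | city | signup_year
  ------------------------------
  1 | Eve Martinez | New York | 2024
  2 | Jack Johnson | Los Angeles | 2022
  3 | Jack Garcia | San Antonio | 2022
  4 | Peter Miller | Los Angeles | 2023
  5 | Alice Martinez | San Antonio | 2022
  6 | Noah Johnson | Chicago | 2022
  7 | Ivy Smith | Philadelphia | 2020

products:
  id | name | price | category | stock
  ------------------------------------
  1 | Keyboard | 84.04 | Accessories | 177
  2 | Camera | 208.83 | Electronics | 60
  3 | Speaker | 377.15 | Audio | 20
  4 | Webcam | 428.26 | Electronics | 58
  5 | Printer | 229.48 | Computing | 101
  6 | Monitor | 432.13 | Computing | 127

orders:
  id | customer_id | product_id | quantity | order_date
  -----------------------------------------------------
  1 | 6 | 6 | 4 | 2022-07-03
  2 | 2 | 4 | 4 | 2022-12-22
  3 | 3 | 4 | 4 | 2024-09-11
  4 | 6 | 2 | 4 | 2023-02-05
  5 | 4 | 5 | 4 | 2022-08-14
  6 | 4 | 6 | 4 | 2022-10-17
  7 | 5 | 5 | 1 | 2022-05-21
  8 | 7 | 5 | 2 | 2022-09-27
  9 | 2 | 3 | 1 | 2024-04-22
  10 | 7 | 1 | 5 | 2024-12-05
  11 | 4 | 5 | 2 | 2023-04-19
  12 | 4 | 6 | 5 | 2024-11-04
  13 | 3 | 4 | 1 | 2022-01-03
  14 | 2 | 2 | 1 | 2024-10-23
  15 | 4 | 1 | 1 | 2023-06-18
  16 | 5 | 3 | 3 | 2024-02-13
SELECT p.name, COUNT(DISTINCT c.product_id) AS distinct_product_count FROM orders c JOIN customers p ON c.customer_id = p.id GROUP BY p.id, p.name HAVING COUNT(*) >= 3

Execution result:
name | distinct_product_count
Jack Johnson | 3
Peter Miller | 3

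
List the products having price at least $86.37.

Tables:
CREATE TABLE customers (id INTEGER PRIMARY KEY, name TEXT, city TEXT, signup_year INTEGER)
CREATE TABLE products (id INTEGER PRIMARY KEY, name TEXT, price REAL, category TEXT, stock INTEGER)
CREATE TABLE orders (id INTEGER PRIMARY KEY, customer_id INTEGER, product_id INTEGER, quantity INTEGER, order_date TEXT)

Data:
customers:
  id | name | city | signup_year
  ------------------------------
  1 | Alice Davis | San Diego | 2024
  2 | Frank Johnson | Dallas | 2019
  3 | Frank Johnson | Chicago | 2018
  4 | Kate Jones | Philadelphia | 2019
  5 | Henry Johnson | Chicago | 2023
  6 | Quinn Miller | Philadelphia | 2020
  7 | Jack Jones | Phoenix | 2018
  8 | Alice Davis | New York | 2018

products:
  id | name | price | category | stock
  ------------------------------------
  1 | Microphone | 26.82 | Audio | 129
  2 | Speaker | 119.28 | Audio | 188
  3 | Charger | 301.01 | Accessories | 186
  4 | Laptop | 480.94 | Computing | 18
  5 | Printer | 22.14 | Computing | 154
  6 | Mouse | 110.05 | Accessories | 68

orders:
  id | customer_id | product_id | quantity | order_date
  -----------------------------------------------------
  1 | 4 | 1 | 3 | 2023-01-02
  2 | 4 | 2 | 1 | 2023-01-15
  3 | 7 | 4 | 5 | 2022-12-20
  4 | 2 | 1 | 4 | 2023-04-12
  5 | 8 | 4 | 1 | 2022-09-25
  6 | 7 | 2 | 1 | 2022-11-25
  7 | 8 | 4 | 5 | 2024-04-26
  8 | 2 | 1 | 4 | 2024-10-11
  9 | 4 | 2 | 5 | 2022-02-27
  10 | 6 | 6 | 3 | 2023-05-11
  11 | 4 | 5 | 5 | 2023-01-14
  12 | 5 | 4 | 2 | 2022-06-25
SELECT name, price FROM products WHERE price >= 86.37

Execution result:
name | price
Speaker | 119.28
Charger | 301.01
Laptop | 480.94
Mouse | 110.05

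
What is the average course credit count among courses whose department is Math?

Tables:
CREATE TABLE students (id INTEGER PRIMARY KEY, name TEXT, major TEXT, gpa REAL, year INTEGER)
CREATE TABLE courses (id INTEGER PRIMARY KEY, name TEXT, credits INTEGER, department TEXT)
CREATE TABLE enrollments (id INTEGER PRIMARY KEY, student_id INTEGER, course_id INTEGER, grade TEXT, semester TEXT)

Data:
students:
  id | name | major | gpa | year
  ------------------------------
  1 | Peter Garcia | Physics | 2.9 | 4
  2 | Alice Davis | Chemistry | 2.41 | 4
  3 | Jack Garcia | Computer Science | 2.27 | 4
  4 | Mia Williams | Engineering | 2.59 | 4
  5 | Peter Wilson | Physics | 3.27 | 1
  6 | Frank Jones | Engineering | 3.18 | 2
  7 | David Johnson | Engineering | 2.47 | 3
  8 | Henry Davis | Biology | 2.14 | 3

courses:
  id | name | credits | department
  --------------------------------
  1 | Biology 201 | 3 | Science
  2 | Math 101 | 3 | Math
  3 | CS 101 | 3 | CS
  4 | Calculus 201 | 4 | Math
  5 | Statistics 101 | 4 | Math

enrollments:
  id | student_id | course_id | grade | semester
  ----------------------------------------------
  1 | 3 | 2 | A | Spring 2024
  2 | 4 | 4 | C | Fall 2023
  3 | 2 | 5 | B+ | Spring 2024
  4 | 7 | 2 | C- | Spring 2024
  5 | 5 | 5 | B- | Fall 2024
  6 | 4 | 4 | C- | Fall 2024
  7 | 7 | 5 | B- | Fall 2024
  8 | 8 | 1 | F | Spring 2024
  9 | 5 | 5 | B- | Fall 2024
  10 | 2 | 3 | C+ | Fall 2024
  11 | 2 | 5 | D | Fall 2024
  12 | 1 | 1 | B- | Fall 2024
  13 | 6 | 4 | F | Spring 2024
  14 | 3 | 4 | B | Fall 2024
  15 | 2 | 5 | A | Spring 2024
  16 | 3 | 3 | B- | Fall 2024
SELECT AVG(credits) FROM courses WHERE department = 'Math'

Execution result:
3.67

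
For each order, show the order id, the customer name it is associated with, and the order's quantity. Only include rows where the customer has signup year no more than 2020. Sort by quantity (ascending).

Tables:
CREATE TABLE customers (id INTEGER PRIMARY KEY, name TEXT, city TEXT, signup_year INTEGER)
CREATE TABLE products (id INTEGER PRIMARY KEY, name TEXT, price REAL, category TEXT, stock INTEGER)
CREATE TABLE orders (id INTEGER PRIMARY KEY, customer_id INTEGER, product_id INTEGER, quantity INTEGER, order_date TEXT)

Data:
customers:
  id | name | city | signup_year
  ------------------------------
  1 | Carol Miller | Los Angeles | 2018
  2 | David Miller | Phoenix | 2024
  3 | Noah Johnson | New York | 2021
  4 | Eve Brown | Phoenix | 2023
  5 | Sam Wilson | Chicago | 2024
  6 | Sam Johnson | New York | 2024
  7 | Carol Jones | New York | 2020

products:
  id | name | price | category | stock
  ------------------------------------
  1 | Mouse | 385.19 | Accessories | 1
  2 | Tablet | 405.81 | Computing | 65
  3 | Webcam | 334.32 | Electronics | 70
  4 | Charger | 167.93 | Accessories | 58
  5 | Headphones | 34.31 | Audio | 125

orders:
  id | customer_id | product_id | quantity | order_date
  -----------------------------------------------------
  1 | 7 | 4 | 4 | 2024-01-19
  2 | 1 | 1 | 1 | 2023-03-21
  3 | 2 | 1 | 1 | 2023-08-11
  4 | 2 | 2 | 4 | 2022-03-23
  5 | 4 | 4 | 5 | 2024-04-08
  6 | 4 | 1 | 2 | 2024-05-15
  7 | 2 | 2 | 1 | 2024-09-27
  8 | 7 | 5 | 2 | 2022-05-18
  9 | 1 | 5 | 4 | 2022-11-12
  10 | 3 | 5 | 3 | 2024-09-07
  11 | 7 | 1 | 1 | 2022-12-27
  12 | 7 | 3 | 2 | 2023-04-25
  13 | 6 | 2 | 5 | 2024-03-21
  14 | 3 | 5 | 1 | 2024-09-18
SELECT c.id, p.name AS customer, c.quantity FROM orders c JOIN customers p ON c.customer_id = p.id WHERE p.signup_year <= 2020 ORDER BY c.quantity ASC

Execution result:
id | customer | quantity
2 | Carol Miller | 1
11 | Carol Jones | 1
8 | Carol Jones | 2
12 | Carol Jones | 2
1 | Carol Jones | 4
9 | Carol Miller | 4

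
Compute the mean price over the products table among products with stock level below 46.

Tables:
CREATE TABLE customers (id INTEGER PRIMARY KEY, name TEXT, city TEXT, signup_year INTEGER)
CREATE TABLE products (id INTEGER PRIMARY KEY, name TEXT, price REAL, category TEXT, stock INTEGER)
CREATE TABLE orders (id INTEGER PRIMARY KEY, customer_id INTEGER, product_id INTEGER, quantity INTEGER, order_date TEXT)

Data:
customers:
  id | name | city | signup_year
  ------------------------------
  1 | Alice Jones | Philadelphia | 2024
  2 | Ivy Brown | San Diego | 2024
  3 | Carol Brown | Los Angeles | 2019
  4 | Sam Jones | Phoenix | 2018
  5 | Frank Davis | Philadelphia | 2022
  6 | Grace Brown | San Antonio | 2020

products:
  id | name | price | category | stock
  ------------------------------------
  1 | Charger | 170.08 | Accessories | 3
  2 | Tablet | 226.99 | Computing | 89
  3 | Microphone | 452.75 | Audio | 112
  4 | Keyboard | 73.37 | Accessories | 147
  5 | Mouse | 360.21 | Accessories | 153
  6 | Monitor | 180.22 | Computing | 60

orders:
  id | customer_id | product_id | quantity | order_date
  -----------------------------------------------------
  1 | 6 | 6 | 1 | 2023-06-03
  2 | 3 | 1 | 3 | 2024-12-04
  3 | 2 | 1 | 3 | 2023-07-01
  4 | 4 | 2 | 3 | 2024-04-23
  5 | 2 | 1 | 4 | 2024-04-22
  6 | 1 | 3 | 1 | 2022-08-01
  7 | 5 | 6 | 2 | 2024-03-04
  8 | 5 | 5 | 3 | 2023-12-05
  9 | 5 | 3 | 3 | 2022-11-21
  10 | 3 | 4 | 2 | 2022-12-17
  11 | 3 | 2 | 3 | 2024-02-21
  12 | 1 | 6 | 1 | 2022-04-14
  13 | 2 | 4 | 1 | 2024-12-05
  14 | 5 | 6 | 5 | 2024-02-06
SELECT AVG(price) FROM products WHERE stock < 46

Execution result:
170.08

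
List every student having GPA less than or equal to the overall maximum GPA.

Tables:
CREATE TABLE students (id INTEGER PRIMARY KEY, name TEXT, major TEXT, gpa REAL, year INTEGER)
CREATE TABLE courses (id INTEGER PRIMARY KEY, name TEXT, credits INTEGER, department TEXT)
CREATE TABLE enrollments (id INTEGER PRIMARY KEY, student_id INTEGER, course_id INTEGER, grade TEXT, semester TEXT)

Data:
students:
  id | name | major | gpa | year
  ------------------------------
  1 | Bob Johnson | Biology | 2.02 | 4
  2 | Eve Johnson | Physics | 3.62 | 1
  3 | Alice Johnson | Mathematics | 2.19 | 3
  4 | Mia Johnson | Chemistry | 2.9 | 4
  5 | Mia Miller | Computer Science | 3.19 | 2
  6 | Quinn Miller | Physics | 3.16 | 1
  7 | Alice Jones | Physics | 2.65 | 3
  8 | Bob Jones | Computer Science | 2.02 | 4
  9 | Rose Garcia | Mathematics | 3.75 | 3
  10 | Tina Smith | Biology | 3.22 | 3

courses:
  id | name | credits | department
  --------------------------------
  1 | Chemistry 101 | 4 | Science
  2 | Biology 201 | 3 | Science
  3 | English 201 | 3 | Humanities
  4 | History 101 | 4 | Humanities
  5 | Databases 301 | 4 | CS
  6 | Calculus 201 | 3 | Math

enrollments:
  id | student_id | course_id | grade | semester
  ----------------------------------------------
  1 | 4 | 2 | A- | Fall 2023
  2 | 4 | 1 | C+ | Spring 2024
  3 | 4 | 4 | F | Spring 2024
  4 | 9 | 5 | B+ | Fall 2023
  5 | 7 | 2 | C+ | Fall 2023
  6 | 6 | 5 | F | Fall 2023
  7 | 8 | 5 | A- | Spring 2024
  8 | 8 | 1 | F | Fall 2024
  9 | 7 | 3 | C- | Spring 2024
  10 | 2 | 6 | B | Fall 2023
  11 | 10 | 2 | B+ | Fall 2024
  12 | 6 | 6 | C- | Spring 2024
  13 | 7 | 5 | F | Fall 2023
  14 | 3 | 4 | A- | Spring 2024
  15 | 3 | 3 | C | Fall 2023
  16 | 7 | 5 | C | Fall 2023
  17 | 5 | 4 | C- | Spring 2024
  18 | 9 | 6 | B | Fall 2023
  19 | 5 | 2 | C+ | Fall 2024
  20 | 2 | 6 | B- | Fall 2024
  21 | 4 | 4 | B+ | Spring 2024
SELECT name, gpa FROM students WHERE gpa <= (SELECT MAX(gpa) FROM students)

Execution result:
name | gpa
Bob Johnson | 2.02
Eve Johnson | 3.62
Alice Johnson | 2.19
Mia Johnson | 2.90
Mia Miller | 3.19
Quinn Miller | 3.16
Alice Jones | 2.65
Bob Jones | 2.02
Rose Garcia | 3.75
Tina Smith | 3.22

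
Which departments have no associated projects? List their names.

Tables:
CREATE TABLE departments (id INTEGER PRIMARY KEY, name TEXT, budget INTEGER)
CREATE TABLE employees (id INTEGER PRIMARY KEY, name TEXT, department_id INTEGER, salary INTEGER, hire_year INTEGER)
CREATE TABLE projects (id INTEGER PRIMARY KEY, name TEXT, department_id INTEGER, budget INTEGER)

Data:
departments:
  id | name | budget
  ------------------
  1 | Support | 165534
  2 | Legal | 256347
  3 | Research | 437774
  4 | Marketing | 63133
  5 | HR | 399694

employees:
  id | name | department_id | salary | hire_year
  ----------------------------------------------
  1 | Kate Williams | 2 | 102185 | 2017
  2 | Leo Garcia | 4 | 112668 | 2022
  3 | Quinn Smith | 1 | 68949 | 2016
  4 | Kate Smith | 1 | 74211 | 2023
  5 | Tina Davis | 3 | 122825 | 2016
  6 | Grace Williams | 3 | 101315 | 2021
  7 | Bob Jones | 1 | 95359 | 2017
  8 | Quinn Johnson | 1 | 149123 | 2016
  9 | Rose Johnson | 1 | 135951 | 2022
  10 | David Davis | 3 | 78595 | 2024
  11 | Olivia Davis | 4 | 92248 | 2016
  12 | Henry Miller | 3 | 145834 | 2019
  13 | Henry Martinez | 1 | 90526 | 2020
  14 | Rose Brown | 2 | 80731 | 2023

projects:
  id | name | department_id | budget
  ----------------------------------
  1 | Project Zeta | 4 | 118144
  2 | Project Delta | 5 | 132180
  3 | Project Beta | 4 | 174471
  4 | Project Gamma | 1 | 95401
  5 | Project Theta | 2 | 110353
SELECT p.name FROM departments p LEFT JOIN projects c ON c.department_id = p.id WHERE c.id IS NULL

Execution result:
Research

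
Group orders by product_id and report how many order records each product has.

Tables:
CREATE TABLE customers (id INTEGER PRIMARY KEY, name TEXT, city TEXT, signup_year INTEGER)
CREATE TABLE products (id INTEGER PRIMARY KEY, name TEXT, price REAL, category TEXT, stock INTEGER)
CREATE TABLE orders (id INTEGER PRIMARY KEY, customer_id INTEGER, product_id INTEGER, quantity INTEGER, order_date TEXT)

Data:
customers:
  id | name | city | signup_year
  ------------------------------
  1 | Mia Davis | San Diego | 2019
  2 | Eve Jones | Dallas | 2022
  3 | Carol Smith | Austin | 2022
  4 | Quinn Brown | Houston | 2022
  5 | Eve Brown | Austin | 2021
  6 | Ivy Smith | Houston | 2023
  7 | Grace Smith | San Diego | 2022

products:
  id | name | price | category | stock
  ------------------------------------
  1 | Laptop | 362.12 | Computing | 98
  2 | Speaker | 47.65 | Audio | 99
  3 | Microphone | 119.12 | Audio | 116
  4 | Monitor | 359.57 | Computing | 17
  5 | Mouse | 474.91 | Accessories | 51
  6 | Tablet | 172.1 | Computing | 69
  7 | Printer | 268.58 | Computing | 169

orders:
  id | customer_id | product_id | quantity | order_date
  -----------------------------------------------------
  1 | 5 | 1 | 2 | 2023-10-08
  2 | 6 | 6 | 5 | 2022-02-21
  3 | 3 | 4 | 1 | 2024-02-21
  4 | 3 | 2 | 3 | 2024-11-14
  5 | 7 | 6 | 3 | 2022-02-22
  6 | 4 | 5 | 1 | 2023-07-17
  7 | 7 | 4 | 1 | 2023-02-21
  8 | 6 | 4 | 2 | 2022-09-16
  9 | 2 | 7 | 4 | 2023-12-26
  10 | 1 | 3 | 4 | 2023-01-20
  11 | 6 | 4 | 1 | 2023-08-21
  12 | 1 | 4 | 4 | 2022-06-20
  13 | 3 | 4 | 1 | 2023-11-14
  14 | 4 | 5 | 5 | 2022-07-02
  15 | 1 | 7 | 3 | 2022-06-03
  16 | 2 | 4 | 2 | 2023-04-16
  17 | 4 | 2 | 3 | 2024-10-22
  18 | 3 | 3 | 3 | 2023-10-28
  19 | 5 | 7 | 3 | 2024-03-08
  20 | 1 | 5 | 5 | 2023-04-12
SELECT product_id, COUNT(*) AS order_count FROM orders GROUP BY product_id

Execution result:
product_id | order_count
1 | 1
2 | 2
3 | 2
4 | 7
5 | 3
6 | 2
7 | 3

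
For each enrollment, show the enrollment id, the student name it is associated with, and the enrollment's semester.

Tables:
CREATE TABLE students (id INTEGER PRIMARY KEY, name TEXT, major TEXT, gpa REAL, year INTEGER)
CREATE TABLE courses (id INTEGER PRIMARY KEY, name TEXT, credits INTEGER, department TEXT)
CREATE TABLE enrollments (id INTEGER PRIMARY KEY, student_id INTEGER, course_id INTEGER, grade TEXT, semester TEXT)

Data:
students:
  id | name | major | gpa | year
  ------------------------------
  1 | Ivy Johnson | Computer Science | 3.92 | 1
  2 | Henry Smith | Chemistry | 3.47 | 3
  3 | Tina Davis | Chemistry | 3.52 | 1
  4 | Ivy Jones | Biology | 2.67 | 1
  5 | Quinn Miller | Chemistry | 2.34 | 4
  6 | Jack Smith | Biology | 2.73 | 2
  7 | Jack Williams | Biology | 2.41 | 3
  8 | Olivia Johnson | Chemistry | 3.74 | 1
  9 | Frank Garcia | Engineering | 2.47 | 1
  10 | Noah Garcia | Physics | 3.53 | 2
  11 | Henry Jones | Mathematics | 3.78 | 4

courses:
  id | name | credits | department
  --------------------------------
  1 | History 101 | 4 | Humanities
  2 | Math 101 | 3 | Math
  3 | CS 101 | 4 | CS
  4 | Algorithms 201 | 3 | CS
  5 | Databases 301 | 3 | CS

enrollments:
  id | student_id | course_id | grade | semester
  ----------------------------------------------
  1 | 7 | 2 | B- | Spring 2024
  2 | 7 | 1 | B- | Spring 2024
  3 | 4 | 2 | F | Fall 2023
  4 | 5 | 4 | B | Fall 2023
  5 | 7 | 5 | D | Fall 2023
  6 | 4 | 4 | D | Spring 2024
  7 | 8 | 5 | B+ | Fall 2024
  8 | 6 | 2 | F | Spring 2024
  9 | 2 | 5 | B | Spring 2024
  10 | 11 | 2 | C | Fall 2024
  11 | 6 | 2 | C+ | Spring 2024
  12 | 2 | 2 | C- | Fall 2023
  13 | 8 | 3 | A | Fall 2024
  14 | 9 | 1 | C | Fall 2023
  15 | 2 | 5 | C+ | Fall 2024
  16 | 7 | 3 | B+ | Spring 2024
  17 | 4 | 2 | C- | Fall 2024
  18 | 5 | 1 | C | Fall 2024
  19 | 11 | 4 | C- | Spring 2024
SELECT c.id, p.name AS student, c.semester FROM enrollments c JOIN students p ON c.student_id = p.id

Execution result:
id | student | semester
1 | Jack Williams | Spring 2024
2 | Jack Williams | Spring 2024
3 | Ivy Jones | Fall 2023
4 | Quinn Miller | Fall 2023
5 | Jack Williams | Fall 2023
6 | Ivy Jones | Spring 2024
7 | Olivia Johnson | Fall 2024
8 | Jack Smith | Spring 2024
9 | Henry Smith | Spring 2024
10 | Henry Jones | Fall 2024
11 | Jack Smith | Spring 2024
12 | Henry Smith | Fall 2023
13 | Olivia Johnson | Fall 2024
14 | Frank Garcia | Fall 2023
15 | Henry Smith | Fall 2024
16 | Jack Williams | Spring 2024
17 | Ivy Jones | Fall 2024
18 | Quinn Miller | Fall 2024
19 | Henry Jones | Spring 2024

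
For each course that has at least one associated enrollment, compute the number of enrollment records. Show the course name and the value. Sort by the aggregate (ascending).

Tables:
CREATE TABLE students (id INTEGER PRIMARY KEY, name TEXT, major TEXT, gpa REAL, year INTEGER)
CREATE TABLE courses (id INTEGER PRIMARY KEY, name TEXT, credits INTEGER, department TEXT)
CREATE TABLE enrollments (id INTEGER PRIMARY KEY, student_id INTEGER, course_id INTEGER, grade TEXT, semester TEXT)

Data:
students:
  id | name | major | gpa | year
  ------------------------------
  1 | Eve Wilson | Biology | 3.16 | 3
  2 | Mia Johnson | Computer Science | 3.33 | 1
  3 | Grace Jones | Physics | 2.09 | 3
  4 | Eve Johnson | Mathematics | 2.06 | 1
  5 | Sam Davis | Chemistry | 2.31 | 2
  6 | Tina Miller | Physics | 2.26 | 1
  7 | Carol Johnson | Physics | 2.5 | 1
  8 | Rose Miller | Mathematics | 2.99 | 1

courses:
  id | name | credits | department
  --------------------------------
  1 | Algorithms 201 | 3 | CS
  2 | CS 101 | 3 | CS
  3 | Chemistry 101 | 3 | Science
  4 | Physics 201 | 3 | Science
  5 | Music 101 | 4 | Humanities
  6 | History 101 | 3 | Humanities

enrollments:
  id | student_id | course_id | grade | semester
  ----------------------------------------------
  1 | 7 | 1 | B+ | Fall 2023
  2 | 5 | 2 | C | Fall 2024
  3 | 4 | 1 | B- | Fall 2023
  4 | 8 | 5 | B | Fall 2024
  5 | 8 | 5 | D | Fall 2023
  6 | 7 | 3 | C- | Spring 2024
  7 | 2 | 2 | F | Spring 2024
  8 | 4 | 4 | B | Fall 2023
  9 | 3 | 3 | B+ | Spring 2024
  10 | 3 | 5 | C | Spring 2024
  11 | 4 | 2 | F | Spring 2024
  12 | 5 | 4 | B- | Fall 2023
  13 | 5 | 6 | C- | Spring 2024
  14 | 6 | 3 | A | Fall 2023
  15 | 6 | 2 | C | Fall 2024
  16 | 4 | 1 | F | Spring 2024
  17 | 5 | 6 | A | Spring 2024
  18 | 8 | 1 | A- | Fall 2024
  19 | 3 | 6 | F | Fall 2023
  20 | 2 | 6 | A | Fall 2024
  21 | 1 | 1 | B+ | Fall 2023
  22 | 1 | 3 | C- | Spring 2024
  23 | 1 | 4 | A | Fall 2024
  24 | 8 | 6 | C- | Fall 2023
SELECT p.name, COUNT(*) AS n FROM enrollments c JOIN courses p ON c.course_id = p.id GROUP BY p.id, p.name ORDER BY n ASC

Execution result:
name | n
Physics 201 | 3
Music 101 | 3
CS 101 | 4
Chemistry 101 | 4
Algorithms 201 | 5
History 101 | 5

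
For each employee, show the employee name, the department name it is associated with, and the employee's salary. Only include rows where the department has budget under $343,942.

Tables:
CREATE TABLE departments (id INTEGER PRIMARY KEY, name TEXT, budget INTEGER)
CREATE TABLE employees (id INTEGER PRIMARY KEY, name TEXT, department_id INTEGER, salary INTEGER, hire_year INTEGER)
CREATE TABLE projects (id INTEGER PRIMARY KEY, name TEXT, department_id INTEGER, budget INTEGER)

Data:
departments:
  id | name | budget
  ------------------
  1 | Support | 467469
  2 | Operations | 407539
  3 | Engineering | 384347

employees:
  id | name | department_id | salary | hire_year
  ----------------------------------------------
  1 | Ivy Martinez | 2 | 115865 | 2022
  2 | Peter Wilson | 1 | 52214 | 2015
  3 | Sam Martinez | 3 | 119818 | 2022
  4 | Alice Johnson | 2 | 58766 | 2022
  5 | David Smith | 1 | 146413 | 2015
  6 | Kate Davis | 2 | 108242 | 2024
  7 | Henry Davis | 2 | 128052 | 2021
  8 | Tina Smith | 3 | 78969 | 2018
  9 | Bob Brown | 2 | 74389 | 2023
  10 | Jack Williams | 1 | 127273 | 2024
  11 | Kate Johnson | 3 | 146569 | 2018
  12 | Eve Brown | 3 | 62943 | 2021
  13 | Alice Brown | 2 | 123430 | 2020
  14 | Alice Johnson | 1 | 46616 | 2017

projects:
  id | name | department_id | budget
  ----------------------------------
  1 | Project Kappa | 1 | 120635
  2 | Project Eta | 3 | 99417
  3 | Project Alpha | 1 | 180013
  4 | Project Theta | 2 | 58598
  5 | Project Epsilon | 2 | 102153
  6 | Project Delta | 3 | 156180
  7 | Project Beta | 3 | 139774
SELECT c.name, p.name AS department, c.salary FROM employees c JOIN departments p ON c.department_id = p.id WHERE p.budget < 343942

Execution result:
(no rows)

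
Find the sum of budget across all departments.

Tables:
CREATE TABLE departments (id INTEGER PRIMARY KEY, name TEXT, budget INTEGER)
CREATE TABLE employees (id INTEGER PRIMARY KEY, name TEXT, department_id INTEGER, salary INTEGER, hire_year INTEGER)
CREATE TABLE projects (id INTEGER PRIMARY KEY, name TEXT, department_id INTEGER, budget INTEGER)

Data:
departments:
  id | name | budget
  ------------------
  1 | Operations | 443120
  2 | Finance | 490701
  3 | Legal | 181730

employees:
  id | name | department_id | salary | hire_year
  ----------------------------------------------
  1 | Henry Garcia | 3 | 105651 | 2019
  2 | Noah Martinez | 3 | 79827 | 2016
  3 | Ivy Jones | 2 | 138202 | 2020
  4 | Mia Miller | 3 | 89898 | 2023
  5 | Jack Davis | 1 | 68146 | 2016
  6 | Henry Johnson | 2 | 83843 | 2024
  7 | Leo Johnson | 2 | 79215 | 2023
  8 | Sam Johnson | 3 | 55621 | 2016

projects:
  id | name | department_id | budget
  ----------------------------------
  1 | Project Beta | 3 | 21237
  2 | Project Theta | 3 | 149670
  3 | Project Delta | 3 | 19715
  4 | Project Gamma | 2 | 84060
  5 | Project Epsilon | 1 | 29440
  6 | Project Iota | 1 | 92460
SELECT SUM(budget) FROM departments

Execution result:
1115551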